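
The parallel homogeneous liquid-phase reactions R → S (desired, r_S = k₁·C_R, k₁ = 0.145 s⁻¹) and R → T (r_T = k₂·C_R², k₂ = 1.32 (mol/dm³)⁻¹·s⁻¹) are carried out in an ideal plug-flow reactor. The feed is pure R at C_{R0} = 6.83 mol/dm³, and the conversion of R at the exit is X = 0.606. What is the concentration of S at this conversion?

C_R = C_{R0}(1−X) = 2.691 mol/dm³.
Along a PFR/batch, dC_S/dC_R = −r_S/(r_S+r_T) = −k₁/(k₁+k₂·C_R).
Integrating from C_{R0} to C_R: C_S = (0.145/1.32)·ln[(0.145+1.32·6.83)/(0.145+1.32·2.69)] = 0.1098·ln(9.161/3.697) = 0.09967 mol/dm³.

0.0997 mol/dm³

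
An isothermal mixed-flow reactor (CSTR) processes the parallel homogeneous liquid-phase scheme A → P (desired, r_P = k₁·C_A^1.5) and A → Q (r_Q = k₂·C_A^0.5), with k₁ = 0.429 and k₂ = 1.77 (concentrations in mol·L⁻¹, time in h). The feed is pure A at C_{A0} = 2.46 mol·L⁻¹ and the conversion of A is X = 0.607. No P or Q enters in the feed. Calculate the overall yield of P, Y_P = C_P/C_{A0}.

0.115

Exit C_A = C_{A0}(1−X) = 2.46×0.393 = 0.9668 mol·L⁻¹.
In a CSTR the entire volume is at exit conditions, so r_P = 0.429×0.9668^1.5 = 0.4078 and r_Q = 1.77×0.9668^0.5 = 1.740.
Fraction of consumed A going to P: r_P/(r_P+r_Q) = 0.1898.
C_P = 0.1898·C_{A0}·X = 0.1898×2.46×0.607 = 0.283 mol·L⁻¹; Y_P = C_P/C_{A0} = 0.115.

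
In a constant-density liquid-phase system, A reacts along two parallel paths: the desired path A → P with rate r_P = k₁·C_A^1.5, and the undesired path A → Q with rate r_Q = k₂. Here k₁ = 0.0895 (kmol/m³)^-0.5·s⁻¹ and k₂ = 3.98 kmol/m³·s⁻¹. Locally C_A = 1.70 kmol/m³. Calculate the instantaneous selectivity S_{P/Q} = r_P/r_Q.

S_{P/Q} = r_P/r_Q = (k₁·C_A^1.5)/(k₂) = (k₁/k₂)·C_A^1.5.
= (0.0895×1.700^1.5) / (3.98) = 0.1984/3.980 = 0.0498.

0.0498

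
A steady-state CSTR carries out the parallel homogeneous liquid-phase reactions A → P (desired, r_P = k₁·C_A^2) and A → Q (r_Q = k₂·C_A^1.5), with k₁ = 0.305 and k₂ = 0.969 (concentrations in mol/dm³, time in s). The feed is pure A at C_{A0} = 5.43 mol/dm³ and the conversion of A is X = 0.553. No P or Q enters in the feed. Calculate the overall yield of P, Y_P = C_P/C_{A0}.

Exit C_A = C_{A0}(1−X) = 5.43×0.447 = 2.427 mol/dm³.
A CSTR operates uniformly at the exit composition, giving r_P = 1.797 and r_Q = 3.664 (each k·C_A^n at C_A = 2.427).
Fraction of consumed A going to P: r_P/(r_P+r_Q) = 0.3290.
C_P = 0.3290·C_{A0}·X = 0.3290×5.43×0.553 = 0.988 mol/dm³; Y_P = C_P/C_{A0} = 0.182.

0.182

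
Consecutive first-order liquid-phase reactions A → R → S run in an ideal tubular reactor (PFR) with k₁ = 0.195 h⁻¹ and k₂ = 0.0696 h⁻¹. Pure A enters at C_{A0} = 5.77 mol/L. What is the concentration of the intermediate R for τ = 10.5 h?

Solving the coupled first-order balances gives C_R(τ) = [k₁/(k₂−k₁)]·C_{A0}·(e^(−k₁τ) − e^(−k₂τ)).
e^(−k₁τ) = e^(−0.195×10.5) = e^(−2.047) = 0.1291; e^(−k₂τ) = e^(−0.7308) = 0.4815.
C_R = 0.195×5.77/(0.0696−0.195) × (0.1291−0.4815) = (-8.972)×(-0.3525) = 3.163 mol/L.

3.16 mol/L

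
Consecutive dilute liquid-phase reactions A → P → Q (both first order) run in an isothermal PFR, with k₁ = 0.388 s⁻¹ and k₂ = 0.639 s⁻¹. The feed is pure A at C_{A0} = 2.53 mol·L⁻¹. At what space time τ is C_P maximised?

For first-order series the maximum of C_P occurs at τ_opt = ln(k₂/k₁)/(k₂−k₁).
= ln(0.639/0.388)/(0.639−0.388) = ln(1.647)/0.2510 = 0.4989/0.2510 = 1.99 s.

1.99 s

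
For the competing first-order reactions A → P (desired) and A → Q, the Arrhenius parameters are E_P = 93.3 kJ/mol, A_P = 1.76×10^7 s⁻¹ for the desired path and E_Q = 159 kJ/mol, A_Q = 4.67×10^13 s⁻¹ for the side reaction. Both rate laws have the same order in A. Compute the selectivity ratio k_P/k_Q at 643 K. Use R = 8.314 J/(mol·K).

k_P/k_Q = (A_P/A_Q)·exp[−(E_P−E_Q)/(RT)] = (A_P/A_Q)·exp[(E_Q−E_P)/(RT)].
(E_Q−E_P)/(RT) = (159−93.3)×10³/(8.314×643) = 65700/5346 = 12.29.
k_P/k_Q = (1.76×10^7/4.67×10^13)·exp(12.29) = 3.769×10^-7 × 2.175×10^5 = 0.0820.

0.0820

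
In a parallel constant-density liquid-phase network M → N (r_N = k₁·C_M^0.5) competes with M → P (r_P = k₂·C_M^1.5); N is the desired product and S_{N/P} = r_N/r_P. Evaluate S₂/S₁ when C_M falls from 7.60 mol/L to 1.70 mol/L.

4.47

S_{N/P} = (k₁/k₂)·C_M⁻¹, so S₂/S₁ = (C_{M,2}/C_{M,1})⁻¹.
= 7.60/1.70 = 4.47.
Selectivity toward N rises as C_M falls — low-concentration operation is favoured.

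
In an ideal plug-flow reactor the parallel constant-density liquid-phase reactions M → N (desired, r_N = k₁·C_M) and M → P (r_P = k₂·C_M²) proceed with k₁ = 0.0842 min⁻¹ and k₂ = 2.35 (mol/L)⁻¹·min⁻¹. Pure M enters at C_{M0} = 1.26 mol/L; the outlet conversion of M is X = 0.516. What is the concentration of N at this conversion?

0.0250 mol/L

C_M = C_{M0}(1−X) = 0.6098 mol/L.
Along a PFR/batch, dC_N/dC_M = −r_N/(r_N+r_P) = −k₁/(k₁+k₂·C_M).
Integrating from C_{M0} to C_M: C_N = (0.0842/2.35)·ln[(0.0842+2.35·1.26)/(0.0842+2.35·0.610)] = 0.03583·ln(3.045/1.517) = 0.02496 mol/L.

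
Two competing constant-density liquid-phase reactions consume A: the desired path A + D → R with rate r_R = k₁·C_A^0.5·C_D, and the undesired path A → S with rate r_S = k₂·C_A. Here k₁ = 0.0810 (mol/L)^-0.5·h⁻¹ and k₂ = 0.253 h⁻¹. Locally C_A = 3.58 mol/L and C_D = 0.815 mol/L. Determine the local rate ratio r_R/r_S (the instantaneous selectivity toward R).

0.138

S_{R/S} = r_R/r_S = (k₁·C_A^0.5·C_D)/(k₂·C_A) = (k₁/k₂)·C_A^-0.5·C_D.
= (0.0810×3.580^0.5×0.8150) / (0.253×3.580) = 0.1249/0.9057 = 0.138.
The undesired path is higher order in A, so low C_A (CSTR or dilute feed) favours R.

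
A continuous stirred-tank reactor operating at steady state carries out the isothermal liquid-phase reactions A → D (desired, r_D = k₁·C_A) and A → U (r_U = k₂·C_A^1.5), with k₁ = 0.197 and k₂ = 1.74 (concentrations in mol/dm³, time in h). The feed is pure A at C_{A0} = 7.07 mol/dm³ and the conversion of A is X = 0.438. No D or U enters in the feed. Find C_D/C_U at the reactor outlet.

0.0568

Exit C_A = C_{A0}(1−X) = 7.07×0.562 = 3.973 mol/dm³.
Rates in a CSTR are evaluated at the outlet concentration: r_D = 0.197×3.973 = 0.7827, r_U = 1.74×3.973^1.5 = 13.78.
Overall selectivity = C_D/C_U = r_Dτ/(r_Uτ) = r_D/r_U = 0.0568.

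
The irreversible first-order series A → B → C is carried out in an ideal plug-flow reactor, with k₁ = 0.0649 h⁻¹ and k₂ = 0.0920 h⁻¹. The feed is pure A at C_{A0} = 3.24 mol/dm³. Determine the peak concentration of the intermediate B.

0.991 mol/dm³

For a first-order series the maximum intermediate yield is C_{B,max}/C_{A0} = (k₁/k₂)^[k₂/(k₂−k₁)].
= (0.0649/0.0920)^(0.0920/(0.0920−0.0649)) = (0.7054)^(3.395) = 0.3059.
C_{B,max} = 0.3059×3.24 = 0.991 mol/dm³.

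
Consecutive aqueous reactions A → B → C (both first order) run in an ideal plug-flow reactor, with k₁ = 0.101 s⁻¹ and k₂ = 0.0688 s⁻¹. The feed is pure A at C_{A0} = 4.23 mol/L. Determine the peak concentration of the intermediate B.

Evaluating C_B at τ_opt = ln(k₂/k₁)/(k₂−k₁) gives C_{B,max}/C_{A0} = (k₁/k₂)^[k₂/(k₂−k₁)].
= (0.101/0.0688)^(0.0688/(0.0688−0.101)) = (1.468)^(-2.137) = 0.4403.
C_{B,max} = 0.4403×4.23 = 1.86 mol/L.

1.86 mol/L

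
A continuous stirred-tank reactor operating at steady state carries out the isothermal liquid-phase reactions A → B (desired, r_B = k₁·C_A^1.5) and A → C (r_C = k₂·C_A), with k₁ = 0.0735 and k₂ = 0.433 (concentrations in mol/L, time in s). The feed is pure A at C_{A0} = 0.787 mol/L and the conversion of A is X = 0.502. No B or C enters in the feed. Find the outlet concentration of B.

0.0380 mol/L

Exit C_A = C_{A0}(1−X) = 0.787×0.498 = 0.3919 mol/L.
Rates in a CSTR are evaluated at the outlet concentration: r_B = 0.0735×0.3919^1.5 = 0.01803, r_C = 0.433×0.3919 = 0.1697.
Fraction of consumed A going to B: r_B/(r_B+r_C) = 0.09606.
C_B = 0.09606·C_{A0}·X = 0.09606×0.787×0.502 = 0.0380 mol/L.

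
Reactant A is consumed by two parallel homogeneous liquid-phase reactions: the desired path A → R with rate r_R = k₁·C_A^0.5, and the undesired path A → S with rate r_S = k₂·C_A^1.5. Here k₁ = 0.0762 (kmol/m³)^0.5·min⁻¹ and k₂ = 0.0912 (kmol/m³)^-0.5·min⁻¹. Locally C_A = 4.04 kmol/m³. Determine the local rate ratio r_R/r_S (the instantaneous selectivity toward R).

S_{R/S} = r_R/r_S = (k₁·C_A^0.5)/(k₂·C_A^1.5) = (k₁/k₂)·C_A⁻¹.
= (0.0762×4.040^0.5) / (0.0912×4.040^1.5) = 0.1532/0.7406 = 0.207.
The undesired path is higher order in A, so low C_A (CSTR or dilute feed) favours R.

0.207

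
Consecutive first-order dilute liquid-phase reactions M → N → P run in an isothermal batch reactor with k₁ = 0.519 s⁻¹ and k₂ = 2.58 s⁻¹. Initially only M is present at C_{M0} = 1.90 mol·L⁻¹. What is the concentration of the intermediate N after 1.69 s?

The intermediate concentration in a first-order A→B→C sequence is C_N = k₁C_{M0}(e^(−k₁t) − e^(−k₂t))/(k₂−k₁).
e^(−k₁t) = e^(−0.519×1.69) = e^(−0.8771) = 0.4160; e^(−k₂t) = e^(−4.360) = 0.01278.
C_N = 0.519×1.90/(2.58−0.519) × (0.4160−0.01278) = 0.4785×0.4032 = 0.1929 mol·L⁻¹.

0.193 mol·L⁻¹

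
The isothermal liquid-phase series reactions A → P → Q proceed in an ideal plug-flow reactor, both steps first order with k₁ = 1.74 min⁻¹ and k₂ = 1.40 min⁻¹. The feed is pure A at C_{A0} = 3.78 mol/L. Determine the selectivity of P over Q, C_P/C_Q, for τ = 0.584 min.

1.76

Solving the coupled first-order balances gives C_P(τ) = [k₁/(k₂−k₁)]·C_{A0}·(e^(−k₁τ) − e^(−k₂τ)).
e^(−k₁τ) = e^(−1.74×0.584) = e^(−1.016) = 0.3620; e^(−k₂τ) = e^(−0.8176) = 0.4415.
C_P = 1.74×3.78/(1.40−1.74) × (0.3620−0.4415) = (-19.34)×(-0.07951) = 1.538 mol/L.
C_A = C_{A0}e^(−k₁τ) = 1.368 mol/L, so C_Q = C_{A0}−C_A−C_P = 0.8737 mol/L; C_P/C_Q = 1.76.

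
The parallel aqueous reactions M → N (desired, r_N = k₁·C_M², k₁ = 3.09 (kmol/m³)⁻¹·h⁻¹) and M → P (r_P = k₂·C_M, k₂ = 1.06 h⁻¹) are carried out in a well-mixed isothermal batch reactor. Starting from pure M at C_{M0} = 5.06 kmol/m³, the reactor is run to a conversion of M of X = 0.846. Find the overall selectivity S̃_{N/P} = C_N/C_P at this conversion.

6.94

C_M = C_{M0}(1−X) = 0.7792 kmol/m³.
Along a PFR/batch, dC_P/dC_M = −r_P/(r_N+r_P) = −k₂/(k₂+k₁·C_M).
Integrating from C_{M0} to C_M: C_P = (1.06/3.09)·ln[(1.06+3.09·5.06)/(1.06+3.09·0.779)] = 0.3430·ln(16.70/3.468) = 0.5391 kmol/m³.
Then C_N = (C_{M0}−C_M) − C_P = 4.281 − 0.5391 = 3.742 kmol/m³.
S̃_{N/P} = C_N/C_P = 3.742/0.5391 = 6.94.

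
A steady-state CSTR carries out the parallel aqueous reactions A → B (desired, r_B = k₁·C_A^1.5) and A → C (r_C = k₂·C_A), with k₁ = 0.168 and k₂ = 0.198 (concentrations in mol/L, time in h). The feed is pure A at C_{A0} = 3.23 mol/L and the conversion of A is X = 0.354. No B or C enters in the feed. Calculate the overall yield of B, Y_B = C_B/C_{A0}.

0.195

Exit C_A = C_{A0}(1−X) = 3.23×0.646 = 2.087 mol/L.
Rates in a CSTR are evaluated at the outlet concentration: r_B = 0.168×2.087^1.5 = 0.5064, r_C = 0.198×2.087 = 0.4131.
Fraction of consumed A going to B: r_B/(r_B+r_C) = 0.5507.
C_B = 0.5507·C_{A0}·X = 0.5507×3.23×0.354 = 0.630 mol/L; Y_B = C_B/C_{A0} = 0.195.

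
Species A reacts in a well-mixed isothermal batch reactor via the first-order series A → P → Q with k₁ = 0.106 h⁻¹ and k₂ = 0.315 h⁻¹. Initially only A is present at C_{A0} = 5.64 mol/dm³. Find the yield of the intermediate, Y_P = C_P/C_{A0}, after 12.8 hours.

0.122

Solving the coupled first-order balances gives C_P(t) = [k₁/(k₂−k₁)]·C_{A0}·(e^(−k₁t) − e^(−k₂t)).
e^(−k₁t) = e^(−0.106×12.8) = e^(−1.357) = 0.2575; e^(−k₂t) = e^(−4.032) = 0.01774.
C_P = 0.106×5.64/(0.315−0.106) × (0.2575−0.01774) = 2.860×0.2397 = 0.6858 mol/dm³.
Y_P = C_P/C_{A0} = 0.6858/5.64 = 0.122.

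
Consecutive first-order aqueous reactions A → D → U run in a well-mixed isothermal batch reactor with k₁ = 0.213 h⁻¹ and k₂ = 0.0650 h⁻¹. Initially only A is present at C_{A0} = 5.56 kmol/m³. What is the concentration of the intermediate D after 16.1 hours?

2.55 kmol/m³

The intermediate concentration in a first-order A→B→C sequence is C_D = k₁C_{A0}(e^(−k₁t) − e^(−k₂t))/(k₂−k₁).
e^(−k₁t) = e^(−0.213×16.1) = e^(−3.429) = 0.03241; e^(−k₂t) = e^(−1.047) = 0.3512.
C_D = 0.213×5.56/(0.0650−0.213) × (0.03241−0.3512) = (-8.002)×(-0.3188) = 2.551 kmol/m³.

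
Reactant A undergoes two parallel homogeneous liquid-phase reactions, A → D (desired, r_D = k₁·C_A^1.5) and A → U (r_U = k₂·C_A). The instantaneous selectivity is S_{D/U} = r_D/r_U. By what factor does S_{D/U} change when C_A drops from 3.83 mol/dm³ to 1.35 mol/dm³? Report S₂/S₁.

0.594

S_{D/U} = (k₁/k₂)·C_A^0.5, so S₂/S₁ = (C_{A,2}/C_{A,1})^0.5.
= (1.35/3.83)^0.5 = (0.3525)^0.5 = 0.594.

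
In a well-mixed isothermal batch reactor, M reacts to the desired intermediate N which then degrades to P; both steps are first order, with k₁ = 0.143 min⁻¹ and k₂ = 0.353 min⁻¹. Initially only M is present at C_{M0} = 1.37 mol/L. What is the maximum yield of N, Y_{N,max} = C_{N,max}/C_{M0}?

0.219

For a first-order series the maximum intermediate yield is C_{N,max}/C_{M0} = (k₁/k₂)^[k₂/(k₂−k₁)].
= (0.143/0.353)^(0.353/(0.353−0.143)) = (0.4051)^(1.681) = 0.2189.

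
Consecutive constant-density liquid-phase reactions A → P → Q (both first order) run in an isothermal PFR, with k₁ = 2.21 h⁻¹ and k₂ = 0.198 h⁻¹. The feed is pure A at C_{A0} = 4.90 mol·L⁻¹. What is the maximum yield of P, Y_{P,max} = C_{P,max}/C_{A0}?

At the optimum, C_{P,max}/C_{A0} = (k₁/k₂)^[k₂/(k₂−k₁)].
= (2.21/0.198)^(0.198/(0.198−2.21)) = (11.16)^(-0.09841) = 0.7887.

0.789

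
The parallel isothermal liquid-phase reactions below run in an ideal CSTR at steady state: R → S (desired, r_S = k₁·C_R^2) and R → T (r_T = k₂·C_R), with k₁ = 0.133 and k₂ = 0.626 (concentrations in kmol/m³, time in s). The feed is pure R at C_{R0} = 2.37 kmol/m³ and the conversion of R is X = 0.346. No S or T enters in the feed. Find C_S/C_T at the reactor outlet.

0.329

Exit C_R = C_{R0}(1−X) = 2.37×0.654 = 1.550 kmol/m³.
A CSTR operates uniformly at the exit composition, giving r_S = 0.3195 and r_T = 0.9703 (each k·C_R^n at C_R = 1.550).
Overall selectivity = C_S/C_T = r_Sτ/(r_Tτ) = r_S/r_T = 0.329.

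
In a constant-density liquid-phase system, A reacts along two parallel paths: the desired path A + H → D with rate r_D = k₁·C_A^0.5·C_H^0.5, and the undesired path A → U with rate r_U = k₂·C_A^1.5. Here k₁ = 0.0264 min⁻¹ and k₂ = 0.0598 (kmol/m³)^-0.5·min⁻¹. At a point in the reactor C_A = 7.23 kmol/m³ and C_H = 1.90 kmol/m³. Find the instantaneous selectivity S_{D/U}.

0.0842

S_{D/U} = r_D/r_U = (k₁·C_A^0.5·C_H^0.5)/(k₂·C_A^1.5) = (k₁/k₂)·C_A⁻¹·C_H^0.5.
= (0.0264×7.230^0.5×1.900^0.5) / (0.0598×7.230^1.5) = 0.09785/1.163 = 0.0842.
The undesired path is higher order in A, so low C_A (CSTR or dilute feed) favours D.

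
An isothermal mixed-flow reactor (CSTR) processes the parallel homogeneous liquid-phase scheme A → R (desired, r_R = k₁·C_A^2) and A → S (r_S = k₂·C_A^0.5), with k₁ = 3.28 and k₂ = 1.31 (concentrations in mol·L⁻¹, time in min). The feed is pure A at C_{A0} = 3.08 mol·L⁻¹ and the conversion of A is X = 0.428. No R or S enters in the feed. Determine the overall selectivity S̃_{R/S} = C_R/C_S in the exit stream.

Exit C_A = C_{A0}(1−X) = 3.08×0.572 = 1.762 mol·L⁻¹.
In a CSTR the entire volume is at exit conditions, so r_R = 3.28×1.762^2 = 10.18 and r_S = 1.31×1.762^0.5 = 1.739.
Overall selectivity = C_R/C_S = r_Rτ/(r_Sτ) = r_R/r_S = 5.85.

5.85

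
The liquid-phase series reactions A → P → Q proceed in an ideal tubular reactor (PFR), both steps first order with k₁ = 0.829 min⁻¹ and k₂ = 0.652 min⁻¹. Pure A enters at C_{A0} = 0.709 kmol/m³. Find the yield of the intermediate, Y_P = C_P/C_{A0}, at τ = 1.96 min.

The intermediate concentration in a first-order A→B→C sequence is C_P = k₁C_{A0}(e^(−k₁τ) − e^(−k₂τ))/(k₂−k₁).
e^(−k₁τ) = e^(−0.829×1.96) = e^(−1.625) = 0.1969; e^(−k₂τ) = e^(−1.278) = 0.2786.
C_P = 0.829×0.709/(0.652−0.829) × (0.1969−0.2786) = (-3.321)×(-0.08167) = 0.2712 kmol/m³.
Y_P = C_P/C_{A0} = 0.2712/0.709 = 0.383.

0.383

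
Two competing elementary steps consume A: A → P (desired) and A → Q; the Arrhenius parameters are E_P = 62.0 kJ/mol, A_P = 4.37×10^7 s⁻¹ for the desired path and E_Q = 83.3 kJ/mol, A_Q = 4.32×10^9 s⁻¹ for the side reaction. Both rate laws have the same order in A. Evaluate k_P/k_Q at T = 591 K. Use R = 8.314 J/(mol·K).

Since both paths have the same order in A, the concentration cancels and S_{P/Q} = k_P/k_Q = (A_P/A_Q)·exp[(E_Q−E_P)/(RT)].
(E_Q−E_P)/(RT) = (83.3−62.0)×10³/(8.314×591) = 21300/4914 = 4.335.
k_P/k_Q = (4.37×10^7/4.32×10^9)·exp(4.335) = 0.01012 × 76.32 = 0.772.
Since E_P < E_Q, lowering the temperature improves selectivity toward P.

0.772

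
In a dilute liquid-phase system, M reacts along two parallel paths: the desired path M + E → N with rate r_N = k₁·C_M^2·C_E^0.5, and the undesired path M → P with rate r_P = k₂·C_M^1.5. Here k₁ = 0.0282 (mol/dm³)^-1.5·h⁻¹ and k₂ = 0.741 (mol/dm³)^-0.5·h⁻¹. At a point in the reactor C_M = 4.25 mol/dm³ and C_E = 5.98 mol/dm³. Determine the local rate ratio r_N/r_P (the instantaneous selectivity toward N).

0.192

S_{N/P} = r_N/r_P = (k₁·C_M^2·C_E^0.5)/(k₂·C_M^1.5) = (k₁/k₂)·C_M^0.5·C_E^0.5.
= (0.0282×4.250^2×5.980^0.5) / (0.741×4.250^1.5) = 1.246/6.492 = 0.192.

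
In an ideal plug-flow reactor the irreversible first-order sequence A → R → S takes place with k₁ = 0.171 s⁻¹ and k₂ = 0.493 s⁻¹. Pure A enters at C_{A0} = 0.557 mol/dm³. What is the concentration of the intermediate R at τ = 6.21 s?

0.0884 mol/dm³

For first-order series with pure A initially, C_R(τ) = k₁C_{A0}/(k₂−k₁)·(e^(−k₁τ) − e^(−k₂τ)).
e^(−k₁τ) = e^(−0.171×6.21) = e^(−1.062) = 0.3458; e^(−k₂τ) = e^(−3.062) = 0.04682.
C_R = 0.171×0.557/(0.493−0.171) × (0.3458−0.04682) = 0.2958×0.2990 = 0.08844 mol/dm³.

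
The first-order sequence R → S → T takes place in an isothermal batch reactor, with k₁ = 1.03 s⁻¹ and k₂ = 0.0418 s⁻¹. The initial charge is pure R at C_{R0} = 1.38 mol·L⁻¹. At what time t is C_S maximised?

The intermediate peaks when r₁ = r₂, i.e. k₁e^(−k₁t) = k₂e^(−k₂t), giving t_opt = ln(k₂/k₁)/(k₂−k₁).
= ln(0.0418/1.03)/(0.0418−1.03) = ln(0.04058)/-0.9882 = -3.204/-0.9882 = 3.24 s.

3.24 s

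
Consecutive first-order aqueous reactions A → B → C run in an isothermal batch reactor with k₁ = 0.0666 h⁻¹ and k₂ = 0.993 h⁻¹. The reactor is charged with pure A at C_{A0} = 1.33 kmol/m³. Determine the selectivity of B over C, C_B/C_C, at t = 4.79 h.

0.233

The intermediate concentration in a first-order A→B→C sequence is C_B = k₁C_{A0}(e^(−k₁t) − e^(−k₂t))/(k₂−k₁).
e^(−k₁t) = e^(−0.0666×4.79) = e^(−0.3190) = 0.7269; e^(−k₂t) = e^(−4.756) = 0.008596.
C_B = 0.0666×1.33/(0.993−0.0666) × (0.7269−0.008596) = 0.09562×0.7183 = 0.06868 kmol/m³.
C_A = C_{A0}e^(−k₁t) = 0.9667 kmol/m³, so C_C = C_{A0}−C_A−C_B = 0.2946 kmol/m³; C_B/C_C = 0.233.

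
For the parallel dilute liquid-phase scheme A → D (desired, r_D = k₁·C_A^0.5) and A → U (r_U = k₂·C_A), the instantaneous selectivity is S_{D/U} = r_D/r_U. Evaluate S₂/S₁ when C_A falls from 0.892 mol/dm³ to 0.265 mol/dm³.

1.83

S_{D/U} = (k₁/k₂)·C_A^-0.5, so S₂/S₁ = (C_{A,2}/C_{A,1})^-0.5.
= (0.265/0.892)^(-0.5) = (0.2971)^(-0.5) = 1.83.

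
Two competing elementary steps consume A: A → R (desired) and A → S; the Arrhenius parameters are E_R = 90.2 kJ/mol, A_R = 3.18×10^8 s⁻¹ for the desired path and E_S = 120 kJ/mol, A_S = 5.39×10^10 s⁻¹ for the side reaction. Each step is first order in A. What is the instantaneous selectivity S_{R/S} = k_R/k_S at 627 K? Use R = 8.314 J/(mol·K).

1.79

Since both paths have the same order in A, the concentration cancels and S_{R/S} = k_R/k_S = (A_R/A_S)·exp[(E_S−E_R)/(RT)].
(E_S−E_R)/(RT) = (120−90.2)×10³/(8.314×627) = 29800/5213 = 5.717.
k_R/k_S = (3.18×10^8/5.39×10^10)·exp(5.717) = 0.005900 × 303.9 = 1.79.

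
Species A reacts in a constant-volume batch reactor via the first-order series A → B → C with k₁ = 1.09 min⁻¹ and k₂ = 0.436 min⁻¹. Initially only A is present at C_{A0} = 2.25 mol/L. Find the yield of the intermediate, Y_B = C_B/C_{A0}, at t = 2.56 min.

For first-order series with pure A initially, C_B(t) = k₁C_{A0}/(k₂−k₁)·(e^(−k₁t) − e^(−k₂t)).
e^(−k₁t) = e^(−1.09×2.56) = e^(−2.790) = 0.06140; e^(−k₂t) = e^(−1.116) = 0.3275.
C_B = 1.09×2.25/(0.436−1.09) × (0.06140−0.3275) = (-3.750)×(-0.2661) = 0.9980 mol/L.
Y_B = C_B/C_{A0} = 0.9980/2.25 = 0.444.

0.444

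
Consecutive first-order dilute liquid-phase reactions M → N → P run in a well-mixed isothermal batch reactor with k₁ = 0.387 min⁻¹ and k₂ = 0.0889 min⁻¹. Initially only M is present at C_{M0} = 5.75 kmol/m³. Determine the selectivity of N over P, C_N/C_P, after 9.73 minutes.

For first-order series with pure M initially, C_N(t) = k₁C_{M0}/(k₂−k₁)·(e^(−k₁t) − e^(−k₂t)).
e^(−k₁t) = e^(−0.387×9.73) = e^(−3.766) = 0.02316; e^(−k₂t) = e^(−0.8650) = 0.4211.
C_N = 0.387×5.75/(0.0889−0.387) × (0.02316−0.4211) = (-7.465)×(-0.3979) = 2.970 kmol/m³.
C_M = C_{M0}e^(−k₁t) = 0.1331 kmol/m³, so C_P = C_{M0}−C_M−C_N = 2.647 kmol/m³; C_N/C_P = 1.12.

1.12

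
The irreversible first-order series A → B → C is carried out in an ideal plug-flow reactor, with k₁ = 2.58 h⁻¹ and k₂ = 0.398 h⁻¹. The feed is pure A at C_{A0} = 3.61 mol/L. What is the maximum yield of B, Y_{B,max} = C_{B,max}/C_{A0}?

0.711

Evaluating C_B at τ_opt = ln(k₂/k₁)/(k₂−k₁) gives C_{B,max}/C_{A0} = (k₁/k₂)^[k₂/(k₂−k₁)].
= (2.58/0.398)^(0.398/(0.398−2.58)) = (6.482)^(-0.1824) = 0.7111.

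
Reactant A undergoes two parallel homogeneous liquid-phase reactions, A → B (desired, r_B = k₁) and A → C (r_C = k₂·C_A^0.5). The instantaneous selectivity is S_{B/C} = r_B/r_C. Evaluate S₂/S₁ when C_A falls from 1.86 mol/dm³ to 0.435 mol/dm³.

S_{B/C} = (k₁/k₂)·C_A^-0.5, so S₂/S₁ = (C_{A,2}/C_{A,1})^-0.5.
= (0.435/1.86)^(-0.5) = (0.2339)^(-0.5) = 2.07.
Selectivity toward B rises as C_A falls — low-concentration operation is favoured.

2.07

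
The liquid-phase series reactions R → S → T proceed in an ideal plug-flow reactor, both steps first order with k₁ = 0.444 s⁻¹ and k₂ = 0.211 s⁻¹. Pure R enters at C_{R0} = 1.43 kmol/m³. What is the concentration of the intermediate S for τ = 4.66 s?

0.675 kmol/m³

For first-order series with pure R initially, C_S(τ) = k₁C_{R0}/(k₂−k₁)·(e^(−k₁τ) − e^(−k₂τ)).
e^(−k₁τ) = e^(−0.444×4.66) = e^(−2.069) = 0.1263; e^(−k₂τ) = e^(−0.9833) = 0.3741.
C_S = 0.444×1.43/(0.211−0.444) × (0.1263−0.3741) = (-2.725)×(-0.2478) = 0.6752 kmol/m³.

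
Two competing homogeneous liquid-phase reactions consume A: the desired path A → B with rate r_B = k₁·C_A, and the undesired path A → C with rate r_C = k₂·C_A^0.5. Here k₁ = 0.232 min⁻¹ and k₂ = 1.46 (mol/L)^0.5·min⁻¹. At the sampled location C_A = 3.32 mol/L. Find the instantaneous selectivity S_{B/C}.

0.290

S_{B/C} = r_B/r_C = (k₁·C_A)/(k₂·C_A^0.5) = (k₁/k₂)·C_A^0.5.
= (0.232×3.320) / (1.46×3.320^0.5) = 0.7702/2.660 = 0.290.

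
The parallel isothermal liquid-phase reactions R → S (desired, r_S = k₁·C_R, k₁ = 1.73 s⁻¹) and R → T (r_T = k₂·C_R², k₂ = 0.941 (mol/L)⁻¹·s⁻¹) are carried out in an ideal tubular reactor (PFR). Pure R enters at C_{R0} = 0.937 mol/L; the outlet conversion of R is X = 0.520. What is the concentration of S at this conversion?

0.355 mol/L

C_R = C_{R0}(1−X) = 0.4498 mol/L.
Along a PFR/batch, dC_S/dC_R = −r_S/(r_S+r_T) = −k₁/(k₁+k₂·C_R).
Integrating from C_{R0} to C_R: C_S = (1.73/0.941)·ln[(1.73+0.941·0.937)/(1.73+0.941·0.450)] = 1.838·ln(2.612/2.153) = 0.3549 mol/L.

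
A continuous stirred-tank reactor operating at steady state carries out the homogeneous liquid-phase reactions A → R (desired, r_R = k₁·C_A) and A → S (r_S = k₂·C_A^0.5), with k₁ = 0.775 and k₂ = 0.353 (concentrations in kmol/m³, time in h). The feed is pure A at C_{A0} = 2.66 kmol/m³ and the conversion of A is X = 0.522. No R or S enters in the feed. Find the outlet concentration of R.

Exit C_A = C_{A0}(1−X) = 2.66×0.478 = 1.271 kmol/m³.
A CSTR operates uniformly at the exit composition, giving r_R = 0.9854 and r_S = 0.3980 (each k·C_A^n at C_A = 1.271).
Fraction of consumed A going to R: r_R/(r_R+r_S) = 0.7123.
C_R = 0.7123·C_{A0}·X = 0.7123×2.66×0.522 = 0.989 kmol/m³.

0.989 kmol/m³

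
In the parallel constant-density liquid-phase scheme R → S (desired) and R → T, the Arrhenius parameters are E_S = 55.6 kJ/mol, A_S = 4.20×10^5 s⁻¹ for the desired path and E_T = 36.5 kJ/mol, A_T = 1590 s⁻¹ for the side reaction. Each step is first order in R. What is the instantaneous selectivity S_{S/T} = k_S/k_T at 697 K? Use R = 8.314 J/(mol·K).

9.78

k_S/k_T = (A_S/A_T)·exp[−(E_S−E_T)/(RT)] = (A_S/A_T)·exp[(E_T−E_S)/(RT)].
(E_T−E_S)/(RT) = (36.5−55.6)×10³/(8.314×697) = -19100/5795 = -3.296.
k_S/k_T = (4.20×10^5/1590)·exp(-3.296) = 264.2 × 0.03703 = 9.78.
Since E_S > E_T, raising the temperature improves selectivity toward S.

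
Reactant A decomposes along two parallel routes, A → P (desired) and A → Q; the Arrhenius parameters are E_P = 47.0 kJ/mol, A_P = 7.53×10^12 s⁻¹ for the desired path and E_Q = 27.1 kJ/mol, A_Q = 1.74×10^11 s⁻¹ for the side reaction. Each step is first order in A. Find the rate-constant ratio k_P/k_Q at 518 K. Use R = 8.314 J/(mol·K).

0.426

With equal orders, S_{P/Q} = k_P/k_Q = (A_P/A_Q)·exp[(E_Q−E_P)/(RT)].
(E_Q−E_P)/(RT) = (27.1−47.0)×10³/(8.314×518) = -19900/4307 = -4.621.
k_P/k_Q = (7.53×10^12/1.74×10^11)·exp(-4.621) = 43.28 × 0.009845 = 0.426.
Since E_P > E_Q, raising the temperature improves selectivity toward P.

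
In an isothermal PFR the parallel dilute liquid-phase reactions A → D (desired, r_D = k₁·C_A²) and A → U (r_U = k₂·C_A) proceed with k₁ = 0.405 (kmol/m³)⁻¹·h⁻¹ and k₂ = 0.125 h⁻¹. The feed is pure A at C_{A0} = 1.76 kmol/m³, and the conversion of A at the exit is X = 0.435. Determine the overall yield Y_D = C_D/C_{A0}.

C_A = C_{A0}(1−X) = 0.9944 kmol/m³.
Along a PFR/batch, dC_U/dC_A = −r_U/(r_D+r_U) = −k₂/(k₂+k₁·C_A).
Integrating from C_{A0} to C_A: C_U = (0.125/0.405)·ln[(0.125+0.405·1.76)/(0.125+0.405·0.994)] = 0.3086·ln(0.8378/0.5277) = 0.1427 kmol/m³.
Then C_D = (C_{A0}−C_A) − C_U = 0.7656 − 0.1427 = 0.6229 kmol/m³.
Y_D = C_D/C_{A0} = 0.6229/1.76 = 0.354.

0.354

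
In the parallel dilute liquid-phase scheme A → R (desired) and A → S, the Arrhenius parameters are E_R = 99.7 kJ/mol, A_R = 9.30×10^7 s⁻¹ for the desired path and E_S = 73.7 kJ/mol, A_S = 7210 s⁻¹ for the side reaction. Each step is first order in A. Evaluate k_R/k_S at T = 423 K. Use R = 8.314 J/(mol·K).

7.94

Since both paths have the same order in A, the concentration cancels and S_{R/S} = k_R/k_S = (A_R/A_S)·exp[(E_S−E_R)/(RT)].
(E_S−E_R)/(RT) = (73.7−99.7)×10³/(8.314×423) = -26000/3517 = -7.393.
k_R/k_S = (9.30×10^7/7210)·exp(-7.393) = 12899 × 6.155×10^-4 = 7.94.
Since E_R > E_S, raising the temperature improves selectivity toward R.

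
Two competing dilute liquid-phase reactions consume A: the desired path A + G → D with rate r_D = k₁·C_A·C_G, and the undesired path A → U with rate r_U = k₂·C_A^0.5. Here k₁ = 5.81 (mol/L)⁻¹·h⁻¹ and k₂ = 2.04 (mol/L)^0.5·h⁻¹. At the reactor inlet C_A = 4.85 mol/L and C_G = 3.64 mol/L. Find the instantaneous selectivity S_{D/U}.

22.8

S_{D/U} = r_D/r_U = (k₁·C_A·C_G)/(k₂·C_A^0.5) = (k₁/k₂)·C_A^0.5·C_G.
= (5.81×4.850×3.640) / (2.04×4.850^0.5) = 102.6/4.493 = 22.8.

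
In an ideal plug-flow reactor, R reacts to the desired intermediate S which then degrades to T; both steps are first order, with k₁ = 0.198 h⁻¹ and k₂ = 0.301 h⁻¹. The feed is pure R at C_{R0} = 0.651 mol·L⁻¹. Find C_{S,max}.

At the optimum, C_{S,max}/C_{R0} = (k₁/k₂)^[k₂/(k₂−k₁)].
= (0.198/0.301)^(0.301/(0.301−0.198)) = (0.6578)^(2.922) = 0.2941.
C_{S,max} = 0.2941×0.651 = 0.191 mol·L⁻¹.

0.191 mol·L⁻¹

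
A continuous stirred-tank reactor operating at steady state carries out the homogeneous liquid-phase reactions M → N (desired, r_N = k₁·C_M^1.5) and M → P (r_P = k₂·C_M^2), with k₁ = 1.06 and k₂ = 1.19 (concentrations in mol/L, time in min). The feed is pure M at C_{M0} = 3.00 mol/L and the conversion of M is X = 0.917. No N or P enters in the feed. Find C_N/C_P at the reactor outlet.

Exit C_M = C_{M0}(1−X) = 3.00×0.0830 = 0.2490 mol/L.
A CSTR operates uniformly at the exit composition, giving r_N = 0.1317 and r_P = 0.07378 (each k·C_M^n at C_M = 0.2490).
Overall selectivity = C_N/C_P = r_Nτ/(r_Pτ) = r_N/r_P = 1.79.

1.79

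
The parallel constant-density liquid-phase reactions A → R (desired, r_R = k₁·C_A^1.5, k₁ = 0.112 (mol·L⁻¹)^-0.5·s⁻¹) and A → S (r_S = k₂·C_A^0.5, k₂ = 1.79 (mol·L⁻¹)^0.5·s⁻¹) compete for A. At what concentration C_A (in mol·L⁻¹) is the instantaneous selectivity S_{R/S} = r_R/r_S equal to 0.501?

8.01 mol·L⁻¹

S_{R/S} = (k₁/k₂)·C_A ⇒ C_A = S·k₂/k₁.
= 0.501×1.79/0.112 = 8.01 mol·L⁻¹.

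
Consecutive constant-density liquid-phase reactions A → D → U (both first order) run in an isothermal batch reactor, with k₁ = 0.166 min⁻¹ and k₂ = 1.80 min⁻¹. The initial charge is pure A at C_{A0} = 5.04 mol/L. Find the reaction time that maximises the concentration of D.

For first-order series the maximum of C_D occurs at t_opt = ln(k₂/k₁)/(k₂−k₁).
= ln(1.80/0.166)/(1.80−0.166) = ln(10.84)/1.634 = 2.384/1.634 = 1.46 min.

1.46 min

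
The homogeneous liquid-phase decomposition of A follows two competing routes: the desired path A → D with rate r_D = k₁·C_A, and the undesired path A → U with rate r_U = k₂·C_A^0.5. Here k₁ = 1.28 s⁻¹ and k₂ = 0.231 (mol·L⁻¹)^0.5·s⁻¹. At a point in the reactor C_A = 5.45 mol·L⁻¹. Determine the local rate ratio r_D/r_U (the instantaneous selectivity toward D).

12.9

S_{D/U} = r_D/r_U = (k₁·C_A)/(k₂·C_A^0.5) = (k₁/k₂)·C_A^0.5.
= (1.28×5.450) / (0.231×5.450^0.5) = 6.976/0.5393 = 12.9.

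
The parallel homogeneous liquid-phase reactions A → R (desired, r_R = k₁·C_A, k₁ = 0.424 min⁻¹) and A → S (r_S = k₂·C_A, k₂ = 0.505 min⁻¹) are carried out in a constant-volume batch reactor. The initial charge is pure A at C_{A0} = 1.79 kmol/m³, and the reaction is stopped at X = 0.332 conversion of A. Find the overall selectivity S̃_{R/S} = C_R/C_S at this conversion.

0.840

C_A = C_{A0}(1−X) = 1.196 kmol/m³.
Both paths are first order in A, so the instantaneous fraction to R is constant: dC_R/d(−C_A) = k₁/(k₁+k₂) = 0.4564.
C_R = 0.4564·(C_{A0}−C_A) = 0.4564×0.5943 = 0.271 kmol/m³.
C_S = (C_{A0}−C_A)−C_R = 0.3230 kmol/m³; S̃_{R/S} = 0.2712/0.3230 = 0.840.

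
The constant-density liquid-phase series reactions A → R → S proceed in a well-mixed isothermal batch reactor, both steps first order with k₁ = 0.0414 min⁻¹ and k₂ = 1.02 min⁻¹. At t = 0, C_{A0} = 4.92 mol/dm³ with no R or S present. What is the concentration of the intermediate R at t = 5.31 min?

0.166 mol/dm³

For first-order series with pure A initially, C_R(t) = k₁C_{A0}/(k₂−k₁)·(e^(−k₁t) − e^(−k₂t)).
e^(−k₁t) = e^(−0.0414×5.31) = e^(−0.2198) = 0.8027; e^(−k₂t) = e^(−5.416) = 0.004444.
C_R = 0.0414×4.92/(1.02−0.0414) × (0.8027−0.004444) = 0.2081×0.7982 = 0.1661 mol/dm³.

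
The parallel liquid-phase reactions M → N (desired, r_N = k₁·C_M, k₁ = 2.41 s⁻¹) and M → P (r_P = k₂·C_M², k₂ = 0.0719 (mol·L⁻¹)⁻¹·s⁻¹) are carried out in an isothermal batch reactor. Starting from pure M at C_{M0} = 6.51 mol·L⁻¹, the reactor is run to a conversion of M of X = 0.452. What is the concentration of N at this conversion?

C_M = C_{M0}(1−X) = 3.567 mol·L⁻¹.
Along a PFR/batch, dC_N/dC_M = −r_N/(r_N+r_P) = −k₁/(k₁+k₂·C_M).
Integrating from C_{M0} to C_M: C_N = (2.41/0.0719)·ln[(2.41+0.0719·6.51)/(2.41+0.0719·3.57)] = 33.52·ln(2.878/2.667) = 2.559 mol·L⁻¹.

2.56 mol·L⁻¹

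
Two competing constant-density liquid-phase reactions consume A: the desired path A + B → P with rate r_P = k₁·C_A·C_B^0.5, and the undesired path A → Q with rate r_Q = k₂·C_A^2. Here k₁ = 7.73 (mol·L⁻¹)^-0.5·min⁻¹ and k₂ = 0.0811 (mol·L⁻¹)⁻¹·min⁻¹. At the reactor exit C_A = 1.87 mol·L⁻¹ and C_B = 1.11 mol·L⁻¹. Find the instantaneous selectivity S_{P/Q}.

S_{P/Q} = r_P/r_Q = (k₁·C_A·C_B^0.5)/(k₂·C_A^2) = (k₁/k₂)·C_A⁻¹·C_B^0.5.
= (7.73×1.870×1.110^0.5) / (0.0811×1.870^2) = 15.23/0.2836 = 53.7.
The undesired path is higher order in A, so low C_A (CSTR or dilute feed) favours P.

53.7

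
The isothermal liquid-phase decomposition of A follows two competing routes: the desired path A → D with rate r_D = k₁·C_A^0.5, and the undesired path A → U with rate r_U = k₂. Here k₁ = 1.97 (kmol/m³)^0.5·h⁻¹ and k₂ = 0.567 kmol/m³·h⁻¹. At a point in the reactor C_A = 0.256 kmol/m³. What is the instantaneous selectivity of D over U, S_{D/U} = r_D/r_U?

S_{D/U} = r_D/r_U = (k₁·C_A^0.5)/(k₂) = (k₁/k₂)·C_A^0.5.
= (1.97×0.2560^0.5) / (0.567) = 0.9967/0.5670 = 1.76.
Since the desired path is higher order in A, keeping C_A high (PFR or concentrated feed) favours D.

1.76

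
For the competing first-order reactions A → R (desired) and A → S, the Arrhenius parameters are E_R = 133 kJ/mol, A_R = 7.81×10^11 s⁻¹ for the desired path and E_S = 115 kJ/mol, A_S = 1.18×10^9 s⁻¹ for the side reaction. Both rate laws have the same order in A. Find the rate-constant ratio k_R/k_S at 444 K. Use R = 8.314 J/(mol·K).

With equal orders, S_{R/S} = k_R/k_S = (A_R/A_S)·exp[(E_S−E_R)/(RT)].
(E_S−E_R)/(RT) = (115−133)×10³/(8.314×444) = -18000/3691 = -4.876.
k_R/k_S = (7.81×10^11/1.18×10^9)·exp(-4.876) = 661.9 × 0.007626 = 5.05.
Since E_R > E_S, raising the temperature improves selectivity toward R.

5.05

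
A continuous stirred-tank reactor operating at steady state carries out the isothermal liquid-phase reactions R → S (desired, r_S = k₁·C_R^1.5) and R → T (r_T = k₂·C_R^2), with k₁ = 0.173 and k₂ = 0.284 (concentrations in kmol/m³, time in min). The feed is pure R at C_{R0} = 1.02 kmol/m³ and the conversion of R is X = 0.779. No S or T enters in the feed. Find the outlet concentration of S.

0.447 kmol/m³

Exit C_R = C_{R0}(1−X) = 1.02×0.221 = 0.2254 kmol/m³.
Rates in a CSTR are evaluated at the outlet concentration: r_S = 0.173×0.2254^1.5 = 0.01852, r_T = 0.284×0.2254^2 = 0.01443.
Fraction of consumed R going to S: r_S/(r_S+r_T) = 0.5620.
C_S = 0.5620·C_{R0}·X = 0.5620×1.02×0.779 = 0.447 kmol/m³.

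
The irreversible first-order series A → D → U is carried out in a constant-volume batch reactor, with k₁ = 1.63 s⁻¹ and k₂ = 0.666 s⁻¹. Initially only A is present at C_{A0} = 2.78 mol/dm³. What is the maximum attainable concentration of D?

Evaluating C_D at t_opt = ln(k₂/k₁)/(k₂−k₁) gives C_{D,max}/C_{A0} = (k₁/k₂)^[k₂/(k₂−k₁)].
= (1.63/0.666)^(0.666/(0.666−1.63)) = (2.447)^(-0.6909) = 0.5388.
C_{D,max} = 0.5388×2.78 = 1.50 mol/dm³.

1.50 mol/dm³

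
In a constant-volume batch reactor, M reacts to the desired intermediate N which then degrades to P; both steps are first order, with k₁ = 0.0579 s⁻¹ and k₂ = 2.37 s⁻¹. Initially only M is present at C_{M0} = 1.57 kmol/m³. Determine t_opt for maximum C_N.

Setting dC_N/dt = 0 gives t_opt = ln(k₂/k₁)/(k₂−k₁).
= ln(2.37/0.0579)/(2.37−0.0579) = ln(40.93)/2.312 = 3.712/2.312 = 1.61 s.

1.61 s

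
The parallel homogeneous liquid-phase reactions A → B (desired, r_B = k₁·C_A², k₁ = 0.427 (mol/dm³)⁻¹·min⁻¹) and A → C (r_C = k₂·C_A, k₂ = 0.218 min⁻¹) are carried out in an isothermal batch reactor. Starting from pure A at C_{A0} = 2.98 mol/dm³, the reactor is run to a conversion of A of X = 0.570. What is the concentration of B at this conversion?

C_A = C_{A0}(1−X) = 1.281 mol/dm³.
Along a PFR/batch, dC_C/dC_A = −r_C/(r_B+r_C) = −k₂/(k₂+k₁·C_A).
Integrating from C_{A0} to C_A: C_C = (0.218/0.427)·ln[(0.218+0.427·2.98)/(0.218+0.427·1.28)] = 0.5105·ln(1.490/0.7652) = 0.3404 mol/dm³.
Then C_B = (C_{A0}−C_A) − C_C = 1.699 − 0.3404 = 1.358 mol/dm³.

1.36 mol/dm³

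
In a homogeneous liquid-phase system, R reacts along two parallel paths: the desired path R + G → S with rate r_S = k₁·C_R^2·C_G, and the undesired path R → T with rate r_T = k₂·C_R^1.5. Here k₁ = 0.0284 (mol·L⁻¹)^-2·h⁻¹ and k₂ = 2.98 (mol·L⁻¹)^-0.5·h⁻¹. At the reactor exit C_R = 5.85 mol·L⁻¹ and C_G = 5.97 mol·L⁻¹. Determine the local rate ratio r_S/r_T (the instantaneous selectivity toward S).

S_{S/T} = r_S/r_T = (k₁·C_R^2·C_G)/(k₂·C_R^1.5) = (k₁/k₂)·C_R^0.5·C_G.
= (0.0284×5.850^2×5.970) / (2.98×5.850^1.5) = 5.802/42.16 = 0.138.

0.138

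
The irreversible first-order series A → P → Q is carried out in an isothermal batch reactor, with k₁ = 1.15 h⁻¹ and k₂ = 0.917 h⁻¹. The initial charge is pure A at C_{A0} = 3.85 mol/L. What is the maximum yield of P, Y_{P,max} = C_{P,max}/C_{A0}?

Evaluating C_P at t_opt = ln(k₂/k₁)/(k₂−k₁) gives C_{P,max}/C_{A0} = (k₁/k₂)^[k₂/(k₂−k₁)].
= (1.15/0.917)^(0.917/(0.917−1.15)) = (1.254)^(-3.936) = 0.4102.

0.410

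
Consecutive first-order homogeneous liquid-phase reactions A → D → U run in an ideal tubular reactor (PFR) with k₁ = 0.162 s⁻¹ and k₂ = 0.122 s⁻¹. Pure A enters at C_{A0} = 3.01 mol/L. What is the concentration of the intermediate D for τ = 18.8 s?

For first-order series with pure A initially, C_D(τ) = k₁C_{A0}/(k₂−k₁)·(e^(−k₁τ) − e^(−k₂τ)).
e^(−k₁τ) = e^(−0.162×18.8) = e^(−3.046) = 0.04757; e^(−k₂τ) = e^(−2.294) = 0.1009.
C_D = 0.162×3.01/(0.122−0.162) × (0.04757−0.1009) = (-12.19)×(-0.05333) = 0.6502 mol/L.

0.650 mol/L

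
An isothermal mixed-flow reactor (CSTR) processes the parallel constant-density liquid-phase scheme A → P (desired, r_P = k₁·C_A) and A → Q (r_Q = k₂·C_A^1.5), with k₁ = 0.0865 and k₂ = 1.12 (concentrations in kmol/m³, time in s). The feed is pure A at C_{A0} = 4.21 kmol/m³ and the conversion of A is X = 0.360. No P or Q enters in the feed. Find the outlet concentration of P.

Exit C_A = C_{A0}(1−X) = 4.21×0.640 = 2.694 kmol/m³.
A CSTR operates uniformly at the exit composition, giving r_P = 0.2331 and r_Q = 4.953 (each k·C_A^n at C_A = 2.694).
Fraction of consumed A going to P: r_P/(r_P+r_Q) = 0.04494.
C_P = 0.04494·C_{A0}·X = 0.04494×4.21×0.360 = 0.0681 kmol/m³.

0.0681 kmol/m³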